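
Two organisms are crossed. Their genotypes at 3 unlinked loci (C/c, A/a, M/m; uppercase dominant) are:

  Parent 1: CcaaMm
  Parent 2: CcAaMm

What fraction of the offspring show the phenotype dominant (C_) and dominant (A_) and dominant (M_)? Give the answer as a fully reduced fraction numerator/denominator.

P(C_ A_ M_) = 9/32

CcaaMm gametes: CaM×2, Cam×2, caM×2, cam×2
CcAaMm gametes: CAM×1, CAm×1, CaM×1, Cam×1, cAM×1, cAm×1, caM×1, cam×1
CcaaMm×CcAaMm grid (8·8=64): CCAaMM=2 CCAaMm=4 CCAamm=2 CCaaMM=2 CCaaMm=4 CCaamm=2 CcAaMM=4 CcAaMm=8 CcAamm=4 CcaaMM=4 CcaaMm=8 Ccaamm=4 ccAaMM=2 ccAaMm=4 ccAamm=2 ccaaMM=2 ccaaMm=4 ccaamm=2
C_ A_ M_ hits 18/64; gcd=2; 18÷2/64÷2 = 9/32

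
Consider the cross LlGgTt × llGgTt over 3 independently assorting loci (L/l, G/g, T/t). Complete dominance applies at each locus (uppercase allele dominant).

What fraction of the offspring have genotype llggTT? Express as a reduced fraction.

LlGgTt gametes: LGT×1, LGt×1, LgT×1, Lgt×1, lGT×1, lGt×1, lgT×1, lgt×1
llGgTt gametes: lGT×2, lGt×2, lgT×2, lgt×2
LlGgTt×llGgTt grid (8·8=64): LlGGTT=2 LlGGTt=4 LlGGtt=2 LlGgTT=4 LlGgTt=8 LlGgtt=4 LlggTT=2 LlggTt=4 Llggtt=2 llGGTT=2 llGGTt=4 llGGtt=2 llGgTT=4 llGgTt=8 llGgtt=4 llggTT=2 llggTt=4 llggtt=2
llggTT hits 2/64; gcd=2; 2÷2/64÷2 = 1/32

P(llggTT) = 1/32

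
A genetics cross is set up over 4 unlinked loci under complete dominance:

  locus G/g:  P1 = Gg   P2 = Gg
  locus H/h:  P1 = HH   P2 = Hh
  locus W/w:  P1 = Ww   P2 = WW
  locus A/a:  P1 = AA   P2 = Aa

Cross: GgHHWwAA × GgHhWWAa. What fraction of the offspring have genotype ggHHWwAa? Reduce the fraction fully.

GgHHWwAA gametes: GHWA×4, GHwA×4, gHWA×4, gHwA×4
GgHhWWAa gametes: GHWA×2, GHWa×2, GhWA×2, GhWa×2, gHWA×2, gHWa×2, ghWA×2, ghWa×2
GgHHWwAA×GgHhWWAa grid (16·16=256): GGHHWWAA=8 GGHHWWAa=8 GGHHWwAA=8 GGHHWwAa=8 GGHhWWAA=8 GGHhWWAa=8 GGHhWwAA=8 GGHhWwAa=8 GgHHWWAA=16 GgHHWWAa=16 GgHHWwAA=16 GgHHWwAa=16 GgHhWWAA=16 GgHhWWAa=16 GgHhWwAA=16 GgHhWwAa=16 ggHHWWAA=8 ggHHWWAa=8 ggHHWwAA=8 ggHHWwAa=8 ggHhWWAA=8 ggHhWWAa=8 ggHhWwAA=8 ggHhWwAa=8
ggHHWwAa hits 8/256; gcd=8; 8÷8/256÷8 = 1/32

P(ggHHWwAa) = 1/32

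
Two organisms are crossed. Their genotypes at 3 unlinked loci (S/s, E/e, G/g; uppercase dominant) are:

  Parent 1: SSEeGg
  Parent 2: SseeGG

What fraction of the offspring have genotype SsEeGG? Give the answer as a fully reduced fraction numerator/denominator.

SSEeGg gametes: SEG×2, SEg×2, SeG×2, Seg×2
SseeGG gametes: SeG×4, seG×4
SSEeGg×SseeGG grid (8·8=64): SSEeGG=8 SSEeGg=8 SSeeGG=8 SSeeGg=8 SsEeGG=8 SsEeGg=8 SseeGG=8 SseeGg=8
SsEeGG hits 8/64; gcd=8; 8÷8/64÷8 = 1/8

P(SsEeGG) = 1/8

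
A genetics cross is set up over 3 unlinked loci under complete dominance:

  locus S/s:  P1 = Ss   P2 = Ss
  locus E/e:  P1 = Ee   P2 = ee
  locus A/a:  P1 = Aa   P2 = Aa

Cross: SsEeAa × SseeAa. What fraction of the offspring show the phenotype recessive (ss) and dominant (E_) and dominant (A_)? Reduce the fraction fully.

P(ss E_ A_) = 3/32

SsEeAa gametes: SEA×1, SEa×1, SeA×1, Sea×1, sEA×1, sEa×1, seA×1, sea×1
SseeAa gametes: SeA×2, Sea×2, seA×2, sea×2
SsEeAa×SseeAa grid (8·8=64): SSEeAA=2 SSEeAa=4 SSEeaa=2 SSeeAA=2 SSeeAa=4 SSeeaa=2 SsEeAA=4 SsEeAa=8 SsEeaa=4 SseeAA=4 SseeAa=8 Sseeaa=4 ssEeAA=2 ssEeAa=4 ssEeaa=2 sseeAA=2 sseeAa=4 sseeaa=2
ss E_ A_ hits 6/64; gcd=2; 6÷2/64÷2 = 3/32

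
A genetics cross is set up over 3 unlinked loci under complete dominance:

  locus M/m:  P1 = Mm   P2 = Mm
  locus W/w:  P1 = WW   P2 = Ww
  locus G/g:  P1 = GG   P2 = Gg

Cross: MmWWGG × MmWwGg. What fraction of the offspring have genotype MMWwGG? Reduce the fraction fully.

P(MMWwGG) = 1/16

MmWWGG gametes: MWG×4, mWG×4
MmWwGg gametes: MWG×1, MWg×1, MwG×1, Mwg×1, mWG×1, mWg×1, mwG×1, mwg×1
MmWWGG×MmWwGg grid (8·8=64): MMWWGG=4 MMWWGg=4 MMWwGG=4 MMWwGg=4 MmWWGG=8 MmWWGg=8 MmWwGG=8 MmWwGg=8 mmWWGG=4 mmWWGg=4 mmWwGG=4 mmWwGg=4
MMWwGG hits 4/64; gcd=4; 4÷4/64÷4 = 1/16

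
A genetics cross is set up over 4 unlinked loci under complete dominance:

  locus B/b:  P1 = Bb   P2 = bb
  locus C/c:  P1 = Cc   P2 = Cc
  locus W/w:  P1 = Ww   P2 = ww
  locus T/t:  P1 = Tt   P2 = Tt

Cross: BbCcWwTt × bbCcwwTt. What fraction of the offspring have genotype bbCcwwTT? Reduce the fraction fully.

BbCcWwTt gametes: BCWT×1, BCWt×1, BCwT×1, BCwt×1, BcWT×1, BcWt×1, BcwT×1, Bcwt×1, bCWT×1, bCWt×1, bCwT×1, bCwt×1, bcWT×1, bcWt×1, bcwT×1, bcwt×1
bbCcwwTt gametes: bCwT×4, bCwt×4, bcwT×4, bcwt×4
BbCcWwTt×bbCcwwTt grid (16·16=256): BbCCWwTT=4 BbCCWwTt=8 BbCCWwtt=4 BbCCwwTT=4 BbCCwwTt=8 BbCCwwtt=4 BbCcWwTT=8 BbCcWwTt=16 BbCcWwtt=8 BbCcwwTT=8 BbCcwwTt=16 BbCcwwtt=8 BbccWwTT=4 BbccWwTt=8 BbccWwtt=4 BbccwwTT=4 BbccwwTt=8 Bbccwwtt=4 bbCCWwTT=4 bbCCWwTt=8 bbCCWwtt=4 bbCCwwTT=4 bbCCwwTt=8 bbCCwwtt=4 bbCcWwTT=8 bbCcWwTt=16 bbCcWwtt=8 bbCcwwTT=8 bbCcwwTt=16 bbCcwwtt=8 bbccWwTT=4 bbccWwTt=8 bbccWwtt=4 bbccwwTT=4 bbccwwTt=8 bbccwwtt=4
bbCcwwTT hits 8/256; gcd=8; 8÷8/256÷8 = 1/32

P(bbCcwwTT) = 1/32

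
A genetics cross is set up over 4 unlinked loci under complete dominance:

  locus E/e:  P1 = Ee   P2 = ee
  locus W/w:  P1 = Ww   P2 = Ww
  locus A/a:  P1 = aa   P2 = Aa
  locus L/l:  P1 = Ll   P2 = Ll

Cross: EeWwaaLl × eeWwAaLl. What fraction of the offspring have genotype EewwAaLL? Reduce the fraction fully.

EeWwaaLl gametes: EWaL×2, EWal×2, EwaL×2, Ewal×2, eWaL×2, eWal×2, ewaL×2, ewal×2
eeWwAaLl gametes: eWAL×2, eWAl×2, eWaL×2, eWal×2, ewAL×2, ewAl×2, ewaL×2, ewal×2
EeWwaaLl×eeWwAaLl grid (16·16=256): EeWWAaLL=4 EeWWAaLl=8 EeWWAall=4 EeWWaaLL=4 EeWWaaLl=8 EeWWaall=4 EeWwAaLL=8 EeWwAaLl=16 EeWwAall=8 EeWwaaLL=8 EeWwaaLl=16 EeWwaall=8 EewwAaLL=4 EewwAaLl=8 EewwAall=4 EewwaaLL=4 EewwaaLl=8 Eewwaall=4 eeWWAaLL=4 eeWWAaLl=8 eeWWAall=4 eeWWaaLL=4 eeWWaaLl=8 eeWWaall=4 eeWwAaLL=8 eeWwAaLl=16 eeWwAall=8 eeWwaaLL=8 eeWwaaLl=16 eeWwaall=8 eewwAaLL=4 eewwAaLl=8 eewwAall=4 eewwaaLL=4 eewwaaLl=8 eewwaall=4
EewwAaLL hits 4/256; gcd=4; 4÷4/256÷4 = 1/64

P(EewwAaLL) = 1/64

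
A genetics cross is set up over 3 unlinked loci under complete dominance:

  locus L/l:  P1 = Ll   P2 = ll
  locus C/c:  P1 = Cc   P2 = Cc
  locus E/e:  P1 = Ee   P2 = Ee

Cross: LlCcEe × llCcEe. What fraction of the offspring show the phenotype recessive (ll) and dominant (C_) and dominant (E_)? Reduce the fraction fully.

LlCcEe gametes: LCE×1, LCe×1, LcE×1, Lce×1, lCE×1, lCe×1, lcE×1, lce×1
llCcEe gametes: lCE×2, lCe×2, lcE×2, lce×2
LlCcEe×llCcEe grid (8·8=64): LlCCEE=2 LlCCEe=4 LlCCee=2 LlCcEE=4 LlCcEe=8 LlCcee=4 LlccEE=2 LlccEe=4 Llccee=2 llCCEE=2 llCCEe=4 llCCee=2 llCcEE=4 llCcEe=8 llCcee=4 llccEE=2 llccEe=4 llccee=2
ll C_ E_ hits 18/64; gcd=2; 18÷2/64÷2 = 9/32

P(ll C_ E_) = 9/32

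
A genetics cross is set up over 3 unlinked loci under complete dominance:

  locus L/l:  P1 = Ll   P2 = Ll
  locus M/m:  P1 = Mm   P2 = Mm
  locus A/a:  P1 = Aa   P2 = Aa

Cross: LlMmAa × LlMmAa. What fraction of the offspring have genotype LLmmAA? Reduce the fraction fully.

LlMmAa gametes: LMA×1, LMa×1, LmA×1, Lma×1, lMA×1, lMa×1, lmA×1, lma×1
LlMmAa gametes: LMA×1, LMa×1, LmA×1, Lma×1, lMA×1, lMa×1, lmA×1, lma×1
LlMmAa×LlMmAa grid (8·8=64): LLMMAA=1 LLMMAa=2 LLMMaa=1 LLMmAA=2 LLMmAa=4 LLMmaa=2 LLmmAA=1 LLmmAa=2 LLmmaa=1 LlMMAA=2 LlMMAa=4 LlMMaa=2 LlMmAA=4 LlMmAa=8 LlMmaa=4 LlmmAA=2 LlmmAa=4 Llmmaa=2 llMMAA=1 llMMAa=2 llMMaa=1 llMmAA=2 llMmAa=4 llMmaa=2 llmmAA=1 llmmAa=2 llmmaa=1
LLmmAA hits 1/64; gcd=1; 1÷1/64÷1 = 1/64

P(LLmmAA) = 1/64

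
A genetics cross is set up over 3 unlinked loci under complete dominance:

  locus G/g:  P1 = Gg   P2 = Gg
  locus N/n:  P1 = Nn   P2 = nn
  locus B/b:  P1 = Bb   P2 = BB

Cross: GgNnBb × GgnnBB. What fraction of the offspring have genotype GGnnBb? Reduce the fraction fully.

GgNnBb gametes: GNB×1, GNb×1, GnB×1, Gnb×1, gNB×1, gNb×1, gnB×1, gnb×1
GgnnBB gametes: GnB×4, gnB×4
GgNnBb×GgnnBB grid (8·8=64): GGNnBB=4 GGNnBb=4 GGnnBB=4 GGnnBb=4 GgNnBB=8 GgNnBb=8 GgnnBB=8 GgnnBb=8 ggNnBB=4 ggNnBb=4 ggnnBB=4 ggnnBb=4
GGnnBb hits 4/64; gcd=4; 4÷4/64÷4 = 1/16

P(GGnnBb) = 1/16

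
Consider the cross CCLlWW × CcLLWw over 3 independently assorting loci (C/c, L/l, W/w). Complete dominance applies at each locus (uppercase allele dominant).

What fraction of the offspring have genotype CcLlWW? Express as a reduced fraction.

P(CcLlWW) = 1/8

CCLlWW gametes: CLW×4, ClW×4
CcLLWw gametes: CLW×2, CLw×2, cLW×2, cLw×2
CCLlWW×CcLLWw grid (8·8=64): CCLLWW=8 CCLLWw=8 CCLlWW=8 CCLlWw=8 CcLLWW=8 CcLLWw=8 CcLlWW=8 CcLlWw=8
CcLlWW hits 8/64; gcd=8; 8÷8/64÷8 = 1/8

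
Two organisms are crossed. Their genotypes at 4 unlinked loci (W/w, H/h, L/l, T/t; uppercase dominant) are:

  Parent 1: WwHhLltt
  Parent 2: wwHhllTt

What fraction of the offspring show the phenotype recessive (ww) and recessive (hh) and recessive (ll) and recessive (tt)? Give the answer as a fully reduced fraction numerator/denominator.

P(ww hh ll tt) = 1/32

WwHhLltt gametes: WHLt×2, WHlt×2, WhLt×2, Whlt×2, wHLt×2, wHlt×2, whLt×2, whlt×2
wwHhllTt gametes: wHlT×4, wHlt×4, whlT×4, whlt×4
WwHhLltt×wwHhllTt grid (16·16=256): WwHHLlTt=8 WwHHLltt=8 WwHHllTt=8 WwHHlltt=8 WwHhLlTt=16 WwHhLltt=16 WwHhllTt=16 WwHhlltt=16 WwhhLlTt=8 WwhhLltt=8 WwhhllTt=8 Wwhhlltt=8 wwHHLlTt=8 wwHHLltt=8 wwHHllTt=8 wwHHlltt=8 wwHhLlTt=16 wwHhLltt=16 wwHhllTt=16 wwHhlltt=16 wwhhLlTt=8 wwhhLltt=8 wwhhllTt=8 wwhhlltt=8
ww hh ll tt hits 8/256; gcd=8; 8÷8/256÷8 = 1/32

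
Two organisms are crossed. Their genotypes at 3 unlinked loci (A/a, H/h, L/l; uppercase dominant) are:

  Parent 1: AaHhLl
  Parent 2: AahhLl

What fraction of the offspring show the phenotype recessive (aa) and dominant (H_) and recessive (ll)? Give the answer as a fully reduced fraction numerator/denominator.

AaHhLl gametes: AHL×1, AHl×1, AhL×1, Ahl×1, aHL×1, aHl×1, ahL×1, ahl×1
AahhLl gametes: AhL×2, Ahl×2, ahL×2, ahl×2
AaHhLl×AahhLl grid (8·8=64): AAHhLL=2 AAHhLl=4 AAHhll=2 AAhhLL=2 AAhhLl=4 AAhhll=2 AaHhLL=4 AaHhLl=8 AaHhll=4 AahhLL=4 AahhLl=8 Aahhll=4 aaHhLL=2 aaHhLl=4 aaHhll=2 aahhLL=2 aahhLl=4 aahhll=2
aa H_ ll hits 2/64; gcd=2; 2÷2/64÷2 = 1/32

P(aa H_ ll) = 1/32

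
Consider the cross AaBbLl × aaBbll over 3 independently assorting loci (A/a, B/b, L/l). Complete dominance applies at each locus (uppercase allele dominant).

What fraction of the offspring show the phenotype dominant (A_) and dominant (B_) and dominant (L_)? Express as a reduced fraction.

P(A_ B_ L_) = 3/16

AaBbLl gametes: ABL×1, ABl×1, AbL×1, Abl×1, aBL×1, aBl×1, abL×1, abl×1
aaBbll gametes: aBl×4, abl×4
AaBbLl×aaBbll grid (8·8=64): AaBBLl=4 AaBBll=4 AaBbLl=8 AaBbll=8 AabbLl=4 Aabbll=4 aaBBLl=4 aaBBll=4 aaBbLl=8 aaBbll=8 aabbLl=4 aabbll=4
A_ B_ L_ hits 12/64; gcd=4; 12÷4/64÷4 = 3/16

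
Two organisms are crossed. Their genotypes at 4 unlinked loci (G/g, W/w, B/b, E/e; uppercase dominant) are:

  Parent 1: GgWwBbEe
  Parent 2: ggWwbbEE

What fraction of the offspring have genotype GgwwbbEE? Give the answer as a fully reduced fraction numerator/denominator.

P(GgwwbbEE) = 1/32

GgWwBbEe gametes: GWBE×1, GWBe×1, GWbE×1, GWbe×1, GwBE×1, GwBe×1, GwbE×1, Gwbe×1, gWBE×1, gWBe×1, gWbE×1, gWbe×1, gwBE×1, gwBe×1, gwbE×1, gwbe×1
ggWwbbEE gametes: gWbE×8, gwbE×8
GgWwBbEe×ggWwbbEE grid (16·16=256): GgWWBbEE=8 GgWWBbEe=8 GgWWbbEE=8 GgWWbbEe=8 GgWwBbEE=16 GgWwBbEe=16 GgWwbbEE=16 GgWwbbEe=16 GgwwBbEE=8 GgwwBbEe=8 GgwwbbEE=8 GgwwbbEe=8 ggWWBbEE=8 ggWWBbEe=8 ggWWbbEE=8 ggWWbbEe=8 ggWwBbEE=16 ggWwBbEe=16 ggWwbbEE=16 ggWwbbEe=16 ggwwBbEE=8 ggwwBbEe=8 ggwwbbEE=8 ggwwbbEe=8
GgwwbbEE hits 8/256; gcd=8; 8÷8/256÷8 = 1/32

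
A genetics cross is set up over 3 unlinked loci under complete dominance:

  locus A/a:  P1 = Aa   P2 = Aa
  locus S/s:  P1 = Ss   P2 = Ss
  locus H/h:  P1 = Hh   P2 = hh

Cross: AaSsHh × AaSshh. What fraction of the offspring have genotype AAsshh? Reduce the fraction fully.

P(AAsshh) = 1/32

AaSsHh gametes: ASH×1, ASh×1, AsH×1, Ash×1, aSH×1, aSh×1, asH×1, ash×1
AaSshh gametes: ASh×2, Ash×2, aSh×2, ash×2
AaSsHh×AaSshh grid (8·8=64): AASSHh=2 AASShh=2 AASsHh=4 AASshh=4 AAssHh=2 AAsshh=2 AaSSHh=4 AaSShh=4 AaSsHh=8 AaSshh=8 AassHh=4 Aasshh=4 aaSSHh=2 aaSShh=2 aaSsHh=4 aaSshh=4 aassHh=2 aasshh=2
AAsshh hits 2/64; gcd=2; 2÷2/64÷2 = 1/32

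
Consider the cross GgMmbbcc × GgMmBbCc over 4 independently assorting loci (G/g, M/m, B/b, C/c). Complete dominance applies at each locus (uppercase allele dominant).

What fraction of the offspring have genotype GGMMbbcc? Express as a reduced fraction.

GgMmbbcc gametes: GMbc×4, Gmbc×4, gMbc×4, gmbc×4
GgMmBbCc gametes: GMBC×1, GMBc×1, GMbC×1, GMbc×1, GmBC×1, GmBc×1, GmbC×1, Gmbc×1, gMBC×1, gMBc×1, gMbC×1, gMbc×1, gmBC×1, gmBc×1, gmbC×1, gmbc×1
GgMmbbcc×GgMmBbCc grid (16·16=256): GGMMBbCc=4 GGMMBbcc=4 GGMMbbCc=4 GGMMbbcc=4 GGMmBbCc=8 GGMmBbcc=8 GGMmbbCc=8 GGMmbbcc=8 GGmmBbCc=4 GGmmBbcc=4 GGmmbbCc=4 GGmmbbcc=4 GgMMBbCc=8 GgMMBbcc=8 GgMMbbCc=8 GgMMbbcc=8 GgMmBbCc=16 GgMmBbcc=16 GgMmbbCc=16 GgMmbbcc=16 GgmmBbCc=8 GgmmBbcc=8 GgmmbbCc=8 Ggmmbbcc=8 ggMMBbCc=4 ggMMBbcc=4 ggMMbbCc=4 ggMMbbcc=4 ggMmBbCc=8 ggMmBbcc=8 ggMmbbCc=8 ggMmbbcc=8 ggmmBbCc=4 ggmmBbcc=4 ggmmbbCc=4 ggmmbbcc=4
GGMMbbcc hits 4/256; gcd=4; 4÷4/256÷4 = 1/64

P(GGMMbbcc) = 1/64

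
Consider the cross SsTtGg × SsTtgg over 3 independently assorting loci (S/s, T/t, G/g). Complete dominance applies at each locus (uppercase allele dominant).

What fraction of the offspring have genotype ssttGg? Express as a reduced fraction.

P(ssttGg) = 1/32

SsTtGg gametes: STG×1, STg×1, StG×1, Stg×1, sTG×1, sTg×1, stG×1, stg×1
SsTtgg gametes: STg×2, Stg×2, sTg×2, stg×2
SsTtGg×SsTtgg grid (8·8=64): SSTTGg=2 SSTTgg=2 SSTtGg=4 SSTtgg=4 SSttGg=2 SSttgg=2 SsTTGg=4 SsTTgg=4 SsTtGg=8 SsTtgg=8 SsttGg=4 Ssttgg=4 ssTTGg=2 ssTTgg=2 ssTtGg=4 ssTtgg=4 ssttGg=2 ssttgg=2
ssttGg hits 2/64; gcd=2; 2÷2/64÷2 = 1/32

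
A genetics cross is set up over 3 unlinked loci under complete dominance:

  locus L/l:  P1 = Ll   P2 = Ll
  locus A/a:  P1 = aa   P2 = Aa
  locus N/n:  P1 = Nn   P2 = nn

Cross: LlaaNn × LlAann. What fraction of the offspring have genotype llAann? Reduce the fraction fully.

P(llAann) = 1/16

LlaaNn gametes: LaN×2, Lan×2, laN×2, lan×2
LlAann gametes: LAn×2, Lan×2, lAn×2, lan×2
LlaaNn×LlAann grid (8·8=64): LLAaNn=4 LLAann=4 LLaaNn=4 LLaann=4 LlAaNn=8 LlAann=8 LlaaNn=8 Llaann=8 llAaNn=4 llAann=4 llaaNn=4 llaann=4
llAann hits 4/64; gcd=4; 4÷4/64÷4 = 1/16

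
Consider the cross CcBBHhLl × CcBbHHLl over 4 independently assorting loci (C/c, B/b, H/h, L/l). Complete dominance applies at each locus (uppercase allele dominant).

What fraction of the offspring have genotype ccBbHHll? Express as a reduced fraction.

P(ccBbHHll) = 1/64

CcBBHhLl gametes: CBHL×2, CBHl×2, CBhL×2, CBhl×2, cBHL×2, cBHl×2, cBhL×2, cBhl×2
CcBbHHLl gametes: CBHL×2, CBHl×2, CbHL×2, CbHl×2, cBHL×2, cBHl×2, cbHL×2, cbHl×2
CcBBHhLl×CcBbHHLl grid (16·16=256): CCBBHHLL=4 CCBBHHLl=8 CCBBHHll=4 CCBBHhLL=4 CCBBHhLl=8 CCBBHhll=4 CCBbHHLL=4 CCBbHHLl=8 CCBbHHll=4 CCBbHhLL=4 CCBbHhLl=8 CCBbHhll=4 CcBBHHLL=8 CcBBHHLl=16 CcBBHHll=8 CcBBHhLL=8 CcBBHhLl=16 CcBBHhll=8 CcBbHHLL=8 CcBbHHLl=16 CcBbHHll=8 CcBbHhLL=8 CcBbHhLl=16 CcBbHhll=8 ccBBHHLL=4 ccBBHHLl=8 ccBBHHll=4 ccBBHhLL=4 ccBBHhLl=8 ccBBHhll=4 ccBbHHLL=4 ccBbHHLl=8 ccBbHHll=4 ccBbHhLL=4 ccBbHhLl=8 ccBbHhll=4
ccBbHHll hits 4/256; gcd=4; 4÷4/256÷4 = 1/64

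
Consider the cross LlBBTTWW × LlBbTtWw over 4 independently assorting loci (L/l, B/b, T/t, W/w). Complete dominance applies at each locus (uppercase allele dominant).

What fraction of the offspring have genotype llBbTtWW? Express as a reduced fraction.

P(llBbTtWW) = 1/32

LlBBTTWW gametes: LBTW×8, lBTW×8
LlBbTtWw gametes: LBTW×1, LBTw×1, LBtW×1, LBtw×1, LbTW×1, LbTw×1, LbtW×1, Lbtw×1, lBTW×1, lBTw×1, lBtW×1, lBtw×1, lbTW×1, lbTw×1, lbtW×1, lbtw×1
LlBBTTWW×LlBbTtWw grid (16·16=256): LLBBTTWW=8 LLBBTTWw=8 LLBBTtWW=8 LLBBTtWw=8 LLBbTTWW=8 LLBbTTWw=8 LLBbTtWW=8 LLBbTtWw=8 LlBBTTWW=16 LlBBTTWw=16 LlBBTtWW=16 LlBBTtWw=16 LlBbTTWW=16 LlBbTTWw=16 LlBbTtWW=16 LlBbTtWw=16 llBBTTWW=8 llBBTTWw=8 llBBTtWW=8 llBBTtWw=8 llBbTTWW=8 llBbTTWw=8 llBbTtWW=8 llBbTtWw=8
llBbTtWW hits 8/256; gcd=8; 8÷8/256÷8 = 1/32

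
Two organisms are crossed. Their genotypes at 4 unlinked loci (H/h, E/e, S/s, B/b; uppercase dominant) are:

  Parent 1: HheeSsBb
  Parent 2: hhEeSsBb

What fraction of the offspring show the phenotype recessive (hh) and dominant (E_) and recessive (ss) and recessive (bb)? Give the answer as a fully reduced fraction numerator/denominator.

P(hh E_ ss bb) = 1/64

HheeSsBb gametes: HeSB×2, HeSb×2, HesB×2, Hesb×2, heSB×2, heSb×2, hesB×2, hesb×2
hhEeSsBb gametes: hESB×2, hESb×2, hEsB×2, hEsb×2, heSB×2, heSb×2, hesB×2, hesb×2
HheeSsBb×hhEeSsBb grid (16·16=256): HhEeSSBB=4 HhEeSSBb=8 HhEeSSbb=4 HhEeSsBB=8 HhEeSsBb=16 HhEeSsbb=8 HhEessBB=4 HhEessBb=8 HhEessbb=4 HheeSSBB=4 HheeSSBb=8 HheeSSbb=4 HheeSsBB=8 HheeSsBb=16 HheeSsbb=8 HheessBB=4 HheessBb=8 Hheessbb=4 hhEeSSBB=4 hhEeSSBb=8 hhEeSSbb=4 hhEeSsBB=8 hhEeSsBb=16 hhEeSsbb=8 hhEessBB=4 hhEessBb=8 hhEessbb=4 hheeSSBB=4 hheeSSBb=8 hheeSSbb=4 hheeSsBB=8 hheeSsBb=16 hheeSsbb=8 hheessBB=4 hheessBb=8 hheessbb=4
hh E_ ss bb hits 4/256; gcd=4; 4÷4/256÷4 = 1/64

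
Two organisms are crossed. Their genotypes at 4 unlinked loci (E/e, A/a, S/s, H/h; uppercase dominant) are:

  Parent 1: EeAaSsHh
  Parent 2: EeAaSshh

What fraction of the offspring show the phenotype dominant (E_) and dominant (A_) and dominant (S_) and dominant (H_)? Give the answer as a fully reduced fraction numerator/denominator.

P(E_ A_ S_ H_) = 27/128

EeAaSsHh gametes: EASH×1, EASh×1, EAsH×1, EAsh×1, EaSH×1, EaSh×1, EasH×1, Eash×1, eASH×1, eASh×1, eAsH×1, eAsh×1, eaSH×1, eaSh×1, easH×1, eash×1
EeAaSshh gametes: EASh×2, EAsh×2, EaSh×2, Eash×2, eASh×2, eAsh×2, eaSh×2, eash×2
EeAaSsHh×EeAaSshh grid (16·16=256): EEAASSHh=2 EEAASShh=2 EEAASsHh=4 EEAASshh=4 EEAAssHh=2 EEAAsshh=2 EEAaSSHh=4 EEAaSShh=4 EEAaSsHh=8 EEAaSshh=8 EEAassHh=4 EEAasshh=4 EEaaSSHh=2 EEaaSShh=2 EEaaSsHh=4 EEaaSshh=4 EEaassHh=2 EEaasshh=2 EeAASSHh=4 EeAASShh=4 EeAASsHh=8 EeAASshh=8 EeAAssHh=4 EeAAsshh=4 EeAaSSHh=8 EeAaSShh=8 EeAaSsHh=16 EeAaSshh=16 EeAassHh=8 EeAasshh=8 EeaaSSHh=4 EeaaSShh=4 EeaaSsHh=8 EeaaSshh=8 EeaassHh=4 Eeaasshh=4 eeAASSHh=2 eeAASShh=2 eeAASsHh=4 eeAASshh=4 eeAAssHh=2 eeAAsshh=2 eeAaSSHh=4 eeAaSShh=4 eeAaSsHh=8 eeAaSshh=8 eeAassHh=4 eeAasshh=4 eeaaSSHh=2 eeaaSShh=2 eeaaSsHh=4 eeaaSshh=4 eeaassHh=2 eeaasshh=2
E_ A_ S_ H_ hits 54/256; gcd=2; 54÷2/256÷2 = 27/128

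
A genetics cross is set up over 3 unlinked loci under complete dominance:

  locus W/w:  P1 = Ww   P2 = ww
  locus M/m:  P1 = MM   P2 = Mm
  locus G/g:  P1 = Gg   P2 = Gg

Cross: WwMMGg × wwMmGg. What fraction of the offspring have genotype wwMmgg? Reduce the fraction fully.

WwMMGg gametes: WMG×2, WMg×2, wMG×2, wMg×2
wwMmGg gametes: wMG×2, wMg×2, wmG×2, wmg×2
WwMMGg×wwMmGg grid (8·8=64): WwMMGG=4 WwMMGg=8 WwMMgg=4 WwMmGG=4 WwMmGg=8 WwMmgg=4 wwMMGG=4 wwMMGg=8 wwMMgg=4 wwMmGG=4 wwMmGg=8 wwMmgg=4
wwMmgg hits 4/64; gcd=4; 4÷4/64÷4 = 1/16

P(wwMmgg) = 1/16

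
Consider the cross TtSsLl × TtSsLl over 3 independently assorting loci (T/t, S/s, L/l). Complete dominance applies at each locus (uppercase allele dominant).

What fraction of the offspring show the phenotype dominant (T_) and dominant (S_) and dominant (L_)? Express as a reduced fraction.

P(T_ S_ L_) = 27/64

TtSsLl gametes: TSL×1, TSl×1, TsL×1, Tsl×1, tSL×1, tSl×1, tsL×1, tsl×1
TtSsLl gametes: TSL×1, TSl×1, TsL×1, Tsl×1, tSL×1, tSl×1, tsL×1, tsl×1
TtSsLl×TtSsLl grid (8·8=64): TTSSLL=1 TTSSLl=2 TTSSll=1 TTSsLL=2 TTSsLl=4 TTSsll=2 TTssLL=1 TTssLl=2 TTssll=1 TtSSLL=2 TtSSLl=4 TtSSll=2 TtSsLL=4 TtSsLl=8 TtSsll=4 TtssLL=2 TtssLl=4 Ttssll=2 ttSSLL=1 ttSSLl=2 ttSSll=1 ttSsLL=2 ttSsLl=4 ttSsll=2 ttssLL=1 ttssLl=2 ttssll=1
T_ S_ L_ hits 27/64; gcd=1; 27÷1/64÷1 = 27/64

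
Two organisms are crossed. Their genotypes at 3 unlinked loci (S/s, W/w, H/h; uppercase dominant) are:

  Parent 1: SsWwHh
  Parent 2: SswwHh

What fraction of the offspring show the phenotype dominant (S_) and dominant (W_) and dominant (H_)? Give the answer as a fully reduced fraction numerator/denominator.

P(S_ W_ H_) = 9/32

SsWwHh gametes: SWH×1, SWh×1, SwH×1, Swh×1, sWH×1, sWh×1, swH×1, swh×1
SswwHh gametes: SwH×2, Swh×2, swH×2, swh×2
SsWwHh×SswwHh grid (8·8=64): SSWwHH=2 SSWwHh=4 SSWwhh=2 SSwwHH=2 SSwwHh=4 SSwwhh=2 SsWwHH=4 SsWwHh=8 SsWwhh=4 SswwHH=4 SswwHh=8 Sswwhh=4 ssWwHH=2 ssWwHh=4 ssWwhh=2 sswwHH=2 sswwHh=4 sswwhh=2
S_ W_ H_ hits 18/64; gcd=2; 18÷2/64÷2 = 9/32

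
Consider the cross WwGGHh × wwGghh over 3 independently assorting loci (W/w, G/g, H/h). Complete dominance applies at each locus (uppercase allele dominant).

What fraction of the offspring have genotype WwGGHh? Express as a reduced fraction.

P(WwGGHh) = 1/8

WwGGHh gametes: WGH×2, WGh×2, wGH×2, wGh×2
wwGghh gametes: wGh×4, wgh×4
WwGGHh×wwGghh grid (8·8=64): WwGGHh=8 WwGGhh=8 WwGgHh=8 WwGghh=8 wwGGHh=8 wwGGhh=8 wwGgHh=8 wwGghh=8
WwGGHh hits 8/64; gcd=8; 8÷8/64÷8 = 1/8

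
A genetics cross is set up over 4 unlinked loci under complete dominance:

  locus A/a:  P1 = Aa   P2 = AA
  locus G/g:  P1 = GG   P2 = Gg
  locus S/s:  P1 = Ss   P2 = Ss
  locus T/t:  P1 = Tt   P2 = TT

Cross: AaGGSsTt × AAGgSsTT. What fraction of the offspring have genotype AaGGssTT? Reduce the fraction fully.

P(AaGGssTT) = 1/32

AaGGSsTt gametes: AGST×2, AGSt×2, AGsT×2, AGst×2, aGST×2, aGSt×2, aGsT×2, aGst×2
AAGgSsTT gametes: AGST×4, AGsT×4, AgST×4, AgsT×4
AaGGSsTt×AAGgSsTT grid (16·16=256): AAGGSSTT=8 AAGGSSTt=8 AAGGSsTT=16 AAGGSsTt=16 AAGGssTT=8 AAGGssTt=8 AAGgSSTT=8 AAGgSSTt=8 AAGgSsTT=16 AAGgSsTt=16 AAGgssTT=8 AAGgssTt=8 AaGGSSTT=8 AaGGSSTt=8 AaGGSsTT=16 AaGGSsTt=16 AaGGssTT=8 AaGGssTt=8 AaGgSSTT=8 AaGgSSTt=8 AaGgSsTT=16 AaGgSsTt=16 AaGgssTT=8 AaGgssTt=8
AaGGssTT hits 8/256; gcd=8; 8÷8/256÷8 = 1/32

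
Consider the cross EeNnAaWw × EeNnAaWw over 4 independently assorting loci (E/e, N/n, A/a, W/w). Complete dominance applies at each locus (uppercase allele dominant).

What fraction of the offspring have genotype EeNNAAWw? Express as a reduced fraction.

P(EeNNAAWw) = 1/64

EeNnAaWw gametes: ENAW×1, ENAw×1, ENaW×1, ENaw×1, EnAW×1, EnAw×1, EnaW×1, Enaw×1, eNAW×1, eNAw×1, eNaW×1, eNaw×1, enAW×1, enAw×1, enaW×1, enaw×1
EeNnAaWw gametes: ENAW×1, ENAw×1, ENaW×1, ENaw×1, EnAW×1, EnAw×1, EnaW×1, Enaw×1, eNAW×1, eNAw×1, eNaW×1, eNaw×1, enAW×1, enAw×1, enaW×1, enaw×1
EeNnAaWw×EeNnAaWw grid (16·16=256): EENNAAWW=1 EENNAAWw=2 EENNAAww=1 EENNAaWW=2 EENNAaWw=4 EENNAaww=2 EENNaaWW=1 EENNaaWw=2 EENNaaww=1 EENnAAWW=2 EENnAAWw=4 EENnAAww=2 EENnAaWW=4 EENnAaWw=8 EENnAaww=4 EENnaaWW=2 EENnaaWw=4 EENnaaww=2 EEnnAAWW=1 EEnnAAWw=2 EEnnAAww=1 EEnnAaWW=2 EEnnAaWw=4 EEnnAaww=2 EEnnaaWW=1 EEnnaaWw=2 EEnnaaww=1 EeNNAAWW=2 EeNNAAWw=4 EeNNAAww=2 EeNNAaWW=4 EeNNAaWw=8 EeNNAaww=4 EeNNaaWW=2 EeNNaaWw=4 EeNNaaww=2 EeNnAAWW=4 EeNnAAWw=8 EeNnAAww=4 EeNnAaWW=8 EeNnAaWw=16 EeNnAaww=8 EeNnaaWW=4 EeNnaaWw=8 EeNnaaww=4 EennAAWW=2 EennAAWw=4 EennAAww=2 EennAaWW=4 EennAaWw=8 EennAaww=4 EennaaWW=2 EennaaWw=4 Eennaaww=2 eeNNAAWW=1 eeNNAAWw=2 eeNNAAww=1 eeNNAaWW=2 eeNNAaWw=4 eeNNAaww=2 eeNNaaWW=1 eeNNaaWw=2 eeNNaaww=1 eeNnAAWW=2 eeNnAAWw=4 eeNnAAww=2 eeNnAaWW=4 eeNnAaWw=8 eeNnAaww=4 eeNnaaWW=2 eeNnaaWw=4 eeNnaaww=2 eennAAWW=1 eennAAWw=2 eennAAww=1 eennAaWW=2 eennAaWw=4 eennAaww=2 eennaaWW=1 eennaaWw=2 eennaaww=1
EeNNAAWw hits 4/256; gcd=4; 4÷4/256÷4 = 1/64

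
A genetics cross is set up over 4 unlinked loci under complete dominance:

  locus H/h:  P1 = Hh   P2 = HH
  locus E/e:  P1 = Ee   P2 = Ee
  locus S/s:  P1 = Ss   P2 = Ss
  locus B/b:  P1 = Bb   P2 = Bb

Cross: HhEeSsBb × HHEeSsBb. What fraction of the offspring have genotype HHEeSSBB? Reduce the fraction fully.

P(HHEeSSBB) = 1/64

HhEeSsBb gametes: HESB×1, HESb×1, HEsB×1, HEsb×1, HeSB×1, HeSb×1, HesB×1, Hesb×1, hESB×1, hESb×1, hEsB×1, hEsb×1, heSB×1, heSb×1, hesB×1, hesb×1
HHEeSsBb gametes: HESB×2, HESb×2, HEsB×2, HEsb×2, HeSB×2, HeSb×2, HesB×2, Hesb×2
HhEeSsBb×HHEeSsBb grid (16·16=256): HHEESSBB=2 HHEESSBb=4 HHEESSbb=2 HHEESsBB=4 HHEESsBb=8 HHEESsbb=4 HHEEssBB=2 HHEEssBb=4 HHEEssbb=2 HHEeSSBB=4 HHEeSSBb=8 HHEeSSbb=4 HHEeSsBB=8 HHEeSsBb=16 HHEeSsbb=8 HHEessBB=4 HHEessBb=8 HHEessbb=4 HHeeSSBB=2 HHeeSSBb=4 HHeeSSbb=2 HHeeSsBB=4 HHeeSsBb=8 HHeeSsbb=4 HHeessBB=2 HHeessBb=4 HHeessbb=2 HhEESSBB=2 HhEESSBb=4 HhEESSbb=2 HhEESsBB=4 HhEESsBb=8 HhEESsbb=4 HhEEssBB=2 HhEEssBb=4 HhEEssbb=2 HhEeSSBB=4 HhEeSSBb=8 HhEeSSbb=4 HhEeSsBB=8 HhEeSsBb=16 HhEeSsbb=8 HhEessBB=4 HhEessBb=8 HhEessbb=4 HheeSSBB=2 HheeSSBb=4 HheeSSbb=2 HheeSsBB=4 HheeSsBb=8 HheeSsbb=4 HheessBB=2 HheessBb=4 Hheessbb=2
HHEeSSBB hits 4/256; gcd=4; 4÷4/256÷4 = 1/64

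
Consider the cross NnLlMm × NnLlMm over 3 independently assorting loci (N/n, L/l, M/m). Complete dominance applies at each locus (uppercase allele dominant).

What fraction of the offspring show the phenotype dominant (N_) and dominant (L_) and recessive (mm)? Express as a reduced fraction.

NnLlMm gametes: NLM×1, NLm×1, NlM×1, Nlm×1, nLM×1, nLm×1, nlM×1, nlm×1
NnLlMm gametes: NLM×1, NLm×1, NlM×1, Nlm×1, nLM×1, nLm×1, nlM×1, nlm×1
NnLlMm×NnLlMm grid (8·8=64): NNLLMM=1 NNLLMm=2 NNLLmm=1 NNLlMM=2 NNLlMm=4 NNLlmm=2 NNllMM=1 NNllMm=2 NNllmm=1 NnLLMM=2 NnLLMm=4 NnLLmm=2 NnLlMM=4 NnLlMm=8 NnLlmm=4 NnllMM=2 NnllMm=4 Nnllmm=2 nnLLMM=1 nnLLMm=2 nnLLmm=1 nnLlMM=2 nnLlMm=4 nnLlmm=2 nnllMM=1 nnllMm=2 nnllmm=1
N_ L_ mm hits 9/64; gcd=1; 9÷1/64÷1 = 9/64

P(N_ L_ mm) = 9/64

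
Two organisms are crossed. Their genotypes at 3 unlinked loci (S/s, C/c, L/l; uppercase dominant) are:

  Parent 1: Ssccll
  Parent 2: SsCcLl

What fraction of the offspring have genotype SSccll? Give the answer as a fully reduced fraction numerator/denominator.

Ssccll gametes: Scl×4, scl×4
SsCcLl gametes: SCL×1, SCl×1, ScL×1, Scl×1, sCL×1, sCl×1, scL×1, scl×1
Ssccll×SsCcLl grid (8·8=64): SSCcLl=4 SSCcll=4 SSccLl=4 SSccll=4 SsCcLl=8 SsCcll=8 SsccLl=8 Ssccll=8 ssCcLl=4 ssCcll=4 ssccLl=4 ssccll=4
SSccll hits 4/64; gcd=4; 4÷4/64÷4 = 1/16

P(SSccll) = 1/16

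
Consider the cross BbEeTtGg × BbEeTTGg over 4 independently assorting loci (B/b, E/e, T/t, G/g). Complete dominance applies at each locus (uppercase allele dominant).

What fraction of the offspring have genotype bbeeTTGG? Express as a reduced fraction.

BbEeTtGg gametes: BETG×1, BETg×1, BEtG×1, BEtg×1, BeTG×1, BeTg×1, BetG×1, Betg×1, bETG×1, bETg×1, bEtG×1, bEtg×1, beTG×1, beTg×1, betG×1, betg×1
BbEeTTGg gametes: BETG×2, BETg×2, BeTG×2, BeTg×2, bETG×2, bETg×2, beTG×2, beTg×2
BbEeTtGg×BbEeTTGg grid (16·16=256): BBEETTGG=2 BBEETTGg=4 BBEETTgg=2 BBEETtGG=2 BBEETtGg=4 BBEETtgg=2 BBEeTTGG=4 BBEeTTGg=8 BBEeTTgg=4 BBEeTtGG=4 BBEeTtGg=8 BBEeTtgg=4 BBeeTTGG=2 BBeeTTGg=4 BBeeTTgg=2 BBeeTtGG=2 BBeeTtGg=4 BBeeTtgg=2 BbEETTGG=4 BbEETTGg=8 BbEETTgg=4 BbEETtGG=4 BbEETtGg=8 BbEETtgg=4 BbEeTTGG=8 BbEeTTGg=16 BbEeTTgg=8 BbEeTtGG=8 BbEeTtGg=16 BbEeTtgg=8 BbeeTTGG=4 BbeeTTGg=8 BbeeTTgg=4 BbeeTtGG=4 BbeeTtGg=8 BbeeTtgg=4 bbEETTGG=2 bbEETTGg=4 bbEETTgg=2 bbEETtGG=2 bbEETtGg=4 bbEETtgg=2 bbEeTTGG=4 bbEeTTGg=8 bbEeTTgg=4 bbEeTtGG=4 bbEeTtGg=8 bbEeTtgg=4 bbeeTTGG=2 bbeeTTGg=4 bbeeTTgg=2 bbeeTtGG=2 bbeeTtGg=4 bbeeTtgg=2
bbeeTTGG hits 2/256; gcd=2; 2÷2/256÷2 = 1/128

P(bbeeTTGG) = 1/128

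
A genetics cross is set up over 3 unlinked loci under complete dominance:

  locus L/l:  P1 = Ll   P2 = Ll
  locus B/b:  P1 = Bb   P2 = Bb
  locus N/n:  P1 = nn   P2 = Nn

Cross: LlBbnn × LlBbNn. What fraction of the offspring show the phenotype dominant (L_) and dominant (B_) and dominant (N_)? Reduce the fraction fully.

P(L_ B_ N_) = 9/32

LlBbnn gametes: LBn×2, Lbn×2, lBn×2, lbn×2
LlBbNn gametes: LBN×1, LBn×1, LbN×1, Lbn×1, lBN×1, lBn×1, lbN×1, lbn×1
LlBbnn×LlBbNn grid (8·8=64): LLBBNn=2 LLBBnn=2 LLBbNn=4 LLBbnn=4 LLbbNn=2 LLbbnn=2 LlBBNn=4 LlBBnn=4 LlBbNn=8 LlBbnn=8 LlbbNn=4 Llbbnn=4 llBBNn=2 llBBnn=2 llBbNn=4 llBbnn=4 llbbNn=2 llbbnn=2
L_ B_ N_ hits 18/64; gcd=2; 18÷2/64÷2 = 9/32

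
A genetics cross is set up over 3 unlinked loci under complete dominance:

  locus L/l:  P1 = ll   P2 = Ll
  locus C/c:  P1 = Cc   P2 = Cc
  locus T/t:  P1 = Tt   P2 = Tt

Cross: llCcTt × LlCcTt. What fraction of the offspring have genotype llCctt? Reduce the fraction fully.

P(llCctt) = 1/16

llCcTt gametes: lCT×2, lCt×2, lcT×2, lct×2
LlCcTt gametes: LCT×1, LCt×1, LcT×1, Lct×1, lCT×1, lCt×1, lcT×1, lct×1
llCcTt×LlCcTt grid (8·8=64): LlCCTT=2 LlCCTt=4 LlCCtt=2 LlCcTT=4 LlCcTt=8 LlCctt=4 LlccTT=2 LlccTt=4 Llcctt=2 llCCTT=2 llCCTt=4 llCCtt=2 llCcTT=4 llCcTt=8 llCctt=4 llccTT=2 llccTt=4 llcctt=2
llCctt hits 4/64; gcd=4; 4÷4/64÷4 = 1/16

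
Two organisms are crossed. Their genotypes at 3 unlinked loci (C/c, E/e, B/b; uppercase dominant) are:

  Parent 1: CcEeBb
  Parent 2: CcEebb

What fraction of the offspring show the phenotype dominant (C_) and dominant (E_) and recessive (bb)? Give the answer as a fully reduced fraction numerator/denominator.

CcEeBb gametes: CEB×1, CEb×1, CeB×1, Ceb×1, cEB×1, cEb×1, ceB×1, ceb×1
CcEebb gametes: CEb×2, Ceb×2, cEb×2, ceb×2
CcEeBb×CcEebb grid (8·8=64): CCEEBb=2 CCEEbb=2 CCEeBb=4 CCEebb=4 CCeeBb=2 CCeebb=2 CcEEBb=4 CcEEbb=4 CcEeBb=8 CcEebb=8 CceeBb=4 Cceebb=4 ccEEBb=2 ccEEbb=2 ccEeBb=4 ccEebb=4 cceeBb=2 cceebb=2
C_ E_ bb hits 18/64; gcd=2; 18÷2/64÷2 = 9/32

P(C_ E_ bb) = 9/32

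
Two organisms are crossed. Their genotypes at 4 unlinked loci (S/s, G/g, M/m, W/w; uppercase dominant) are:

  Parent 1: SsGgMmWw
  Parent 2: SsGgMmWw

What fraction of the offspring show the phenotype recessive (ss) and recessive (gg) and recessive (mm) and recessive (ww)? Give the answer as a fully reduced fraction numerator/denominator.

SsGgMmWw gametes: SGMW×1, SGMw×1, SGmW×1, SGmw×1, SgMW×1, SgMw×1, SgmW×1, Sgmw×1, sGMW×1, sGMw×1, sGmW×1, sGmw×1, sgMW×1, sgMw×1, sgmW×1, sgmw×1
SsGgMmWw gametes: SGMW×1, SGMw×1, SGmW×1, SGmw×1, SgMW×1, SgMw×1, SgmW×1, Sgmw×1, sGMW×1, sGMw×1, sGmW×1, sGmw×1, sgMW×1, sgMw×1, sgmW×1, sgmw×1
SsGgMmWw×SsGgMmWw grid (16·16=256): SSGGMMWW=1 SSGGMMWw=2 SSGGMMww=1 SSGGMmWW=2 SSGGMmWw=4 SSGGMmww=2 SSGGmmWW=1 SSGGmmWw=2 SSGGmmww=1 SSGgMMWW=2 SSGgMMWw=4 SSGgMMww=2 SSGgMmWW=4 SSGgMmWw=8 SSGgMmww=4 SSGgmmWW=2 SSGgmmWw=4 SSGgmmww=2 SSggMMWW=1 SSggMMWw=2 SSggMMww=1 SSggMmWW=2 SSggMmWw=4 SSggMmww=2 SSggmmWW=1 SSggmmWw=2 SSggmmww=1 SsGGMMWW=2 SsGGMMWw=4 SsGGMMww=2 SsGGMmWW=4 SsGGMmWw=8 SsGGMmww=4 SsGGmmWW=2 SsGGmmWw=4 SsGGmmww=2 SsGgMMWW=4 SsGgMMWw=8 SsGgMMww=4 SsGgMmWW=8 SsGgMmWw=16 SsGgMmww=8 SsGgmmWW=4 SsGgmmWw=8 SsGgmmww=4 SsggMMWW=2 SsggMMWw=4 SsggMMww=2 SsggMmWW=4 SsggMmWw=8 SsggMmww=4 SsggmmWW=2 SsggmmWw=4 Ssggmmww=2 ssGGMMWW=1 ssGGMMWw=2 ssGGMMww=1 ssGGMmWW=2 ssGGMmWw=4 ssGGMmww=2 ssGGmmWW=1 ssGGmmWw=2 ssGGmmww=1 ssGgMMWW=2 ssGgMMWw=4 ssGgMMww=2 ssGgMmWW=4 ssGgMmWw=8 ssGgMmww=4 ssGgmmWW=2 ssGgmmWw=4 ssGgmmww=2 ssggMMWW=1 ssggMMWw=2 ssggMMww=1 ssggMmWW=2 ssggMmWw=4 ssggMmww=2 ssggmmWW=1 ssggmmWw=2 ssggmmww=1
ss gg mm ww hits 1/256; gcd=1; 1÷1/256÷1 = 1/256

P(ss gg mm ww) = 1/256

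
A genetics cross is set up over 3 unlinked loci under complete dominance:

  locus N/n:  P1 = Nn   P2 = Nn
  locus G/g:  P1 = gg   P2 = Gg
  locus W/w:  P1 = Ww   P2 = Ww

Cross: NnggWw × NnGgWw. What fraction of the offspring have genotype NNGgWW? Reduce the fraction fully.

P(NNGgWW) = 1/32

NnggWw gametes: NgW×2, Ngw×2, ngW×2, ngw×2
NnGgWw gametes: NGW×1, NGw×1, NgW×1, Ngw×1, nGW×1, nGw×1, ngW×1, ngw×1
NnggWw×NnGgWw grid (8·8=64): NNGgWW=2 NNGgWw=4 NNGgww=2 NNggWW=2 NNggWw=4 NNggww=2 NnGgWW=4 NnGgWw=8 NnGgww=4 NnggWW=4 NnggWw=8 Nnggww=4 nnGgWW=2 nnGgWw=4 nnGgww=2 nnggWW=2 nnggWw=4 nnggww=2
NNGgWW hits 2/64; gcd=2; 2÷2/64÷2 = 1/32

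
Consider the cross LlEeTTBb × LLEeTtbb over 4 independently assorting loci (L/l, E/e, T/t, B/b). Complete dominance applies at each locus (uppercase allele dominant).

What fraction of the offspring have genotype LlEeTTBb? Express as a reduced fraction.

P(LlEeTTBb) = 1/16

LlEeTTBb gametes: LETB×2, LETb×2, LeTB×2, LeTb×2, lETB×2, lETb×2, leTB×2, leTb×2
LLEeTtbb gametes: LETb×4, LEtb×4, LeTb×4, Letb×4
LlEeTTBb×LLEeTtbb grid (16·16=256): LLEETTBb=8 LLEETTbb=8 LLEETtBb=8 LLEETtbb=8 LLEeTTBb=16 LLEeTTbb=16 LLEeTtBb=16 LLEeTtbb=16 LLeeTTBb=8 LLeeTTbb=8 LLeeTtBb=8 LLeeTtbb=8 LlEETTBb=8 LlEETTbb=8 LlEETtBb=8 LlEETtbb=8 LlEeTTBb=16 LlEeTTbb=16 LlEeTtBb=16 LlEeTtbb=16 LleeTTBb=8 LleeTTbb=8 LleeTtBb=8 LleeTtbb=8
LlEeTTBb hits 16/256; gcd=16; 16÷16/256÷16 = 1/16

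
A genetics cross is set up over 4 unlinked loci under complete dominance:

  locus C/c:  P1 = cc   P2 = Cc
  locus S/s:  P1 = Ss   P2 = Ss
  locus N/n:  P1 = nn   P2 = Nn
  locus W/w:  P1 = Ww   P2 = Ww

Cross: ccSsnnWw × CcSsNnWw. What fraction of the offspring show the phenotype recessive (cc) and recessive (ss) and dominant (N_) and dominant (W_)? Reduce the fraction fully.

P(cc ss N_ W_) = 3/64

ccSsnnWw gametes: cSnW×4, cSnw×4, csnW×4, csnw×4
CcSsNnWw gametes: CSNW×1, CSNw×1, CSnW×1, CSnw×1, CsNW×1, CsNw×1, CsnW×1, Csnw×1, cSNW×1, cSNw×1, cSnW×1, cSnw×1, csNW×1, csNw×1, csnW×1, csnw×1
ccSsnnWw×CcSsNnWw grid (16·16=256): CcSSNnWW=4 CcSSNnWw=8 CcSSNnww=4 CcSSnnWW=4 CcSSnnWw=8 CcSSnnww=4 CcSsNnWW=8 CcSsNnWw=16 CcSsNnww=8 CcSsnnWW=8 CcSsnnWw=16 CcSsnnww=8 CcssNnWW=4 CcssNnWw=8 CcssNnww=4 CcssnnWW=4 CcssnnWw=8 Ccssnnww=4 ccSSNnWW=4 ccSSNnWw=8 ccSSNnww=4 ccSSnnWW=4 ccSSnnWw=8 ccSSnnww=4 ccSsNnWW=8 ccSsNnWw=16 ccSsNnww=8 ccSsnnWW=8 ccSsnnWw=16 ccSsnnww=8 ccssNnWW=4 ccssNnWw=8 ccssNnww=4 ccssnnWW=4 ccssnnWw=8 ccssnnww=4
cc ss N_ W_ hits 12/256; gcd=4; 12÷4/256÷4 = 3/64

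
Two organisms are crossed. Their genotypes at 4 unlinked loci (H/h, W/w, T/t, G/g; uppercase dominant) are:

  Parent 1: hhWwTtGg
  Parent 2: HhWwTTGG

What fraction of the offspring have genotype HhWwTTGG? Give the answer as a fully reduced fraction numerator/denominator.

P(HhWwTTGG) = 1/16

hhWwTtGg gametes: hWTG×2, hWTg×2, hWtG×2, hWtg×2, hwTG×2, hwTg×2, hwtG×2, hwtg×2
HhWwTTGG gametes: HWTG×4, HwTG×4, hWTG×4, hwTG×4
hhWwTtGg×HhWwTTGG grid (16·16=256): HhWWTTGG=8 HhWWTTGg=8 HhWWTtGG=8 HhWWTtGg=8 HhWwTTGG=16 HhWwTTGg=16 HhWwTtGG=16 HhWwTtGg=16 HhwwTTGG=8 HhwwTTGg=8 HhwwTtGG=8 HhwwTtGg=8 hhWWTTGG=8 hhWWTTGg=8 hhWWTtGG=8 hhWWTtGg=8 hhWwTTGG=16 hhWwTTGg=16 hhWwTtGG=16 hhWwTtGg=16 hhwwTTGG=8 hhwwTTGg=8 hhwwTtGG=8 hhwwTtGg=8
HhWwTTGG hits 16/256; gcd=16; 16÷16/256÷16 = 1/16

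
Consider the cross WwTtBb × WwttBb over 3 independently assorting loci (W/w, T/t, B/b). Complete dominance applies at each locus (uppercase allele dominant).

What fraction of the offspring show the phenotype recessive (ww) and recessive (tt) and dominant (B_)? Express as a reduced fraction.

P(ww tt B_) = 3/32

WwTtBb gametes: WTB×1, WTb×1, WtB×1, Wtb×1, wTB×1, wTb×1, wtB×1, wtb×1
WwttBb gametes: WtB×2, Wtb×2, wtB×2, wtb×2
WwTtBb×WwttBb grid (8·8=64): WWTtBB=2 WWTtBb=4 WWTtbb=2 WWttBB=2 WWttBb=4 WWttbb=2 WwTtBB=4 WwTtBb=8 WwTtbb=4 WwttBB=4 WwttBb=8 Wwttbb=4 wwTtBB=2 wwTtBb=4 wwTtbb=2 wwttBB=2 wwttBb=4 wwttbb=2
ww tt B_ hits 6/64; gcd=2; 6÷2/64÷2 = 3/32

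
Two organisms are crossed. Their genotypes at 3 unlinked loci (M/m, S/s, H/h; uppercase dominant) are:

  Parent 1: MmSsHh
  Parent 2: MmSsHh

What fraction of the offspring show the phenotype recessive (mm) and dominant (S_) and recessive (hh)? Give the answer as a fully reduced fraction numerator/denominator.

P(mm S_ hh) = 3/64

MmSsHh gametes: MSH×1, MSh×1, MsH×1, Msh×1, mSH×1, mSh×1, msH×1, msh×1
MmSsHh gametes: MSH×1, MSh×1, MsH×1, Msh×1, mSH×1, mSh×1, msH×1, msh×1
MmSsHh×MmSsHh grid (8·8=64): MMSSHH=1 MMSSHh=2 MMSShh=1 MMSsHH=2 MMSsHh=4 MMSshh=2 MMssHH=1 MMssHh=2 MMsshh=1 MmSSHH=2 MmSSHh=4 MmSShh=2 MmSsHH=4 MmSsHh=8 MmSshh=4 MmssHH=2 MmssHh=4 Mmsshh=2 mmSSHH=1 mmSSHh=2 mmSShh=1 mmSsHH=2 mmSsHh=4 mmSshh=2 mmssHH=1 mmssHh=2 mmsshh=1
mm S_ hh hits 3/64; gcd=1; 3÷1/64÷1 = 3/64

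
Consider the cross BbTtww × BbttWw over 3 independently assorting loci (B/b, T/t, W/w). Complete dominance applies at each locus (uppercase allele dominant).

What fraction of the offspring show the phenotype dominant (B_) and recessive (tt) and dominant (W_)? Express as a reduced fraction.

P(B_ tt W_) = 3/16

BbTtww gametes: BTw×2, Btw×2, bTw×2, btw×2
BbttWw gametes: BtW×2, Btw×2, btW×2, btw×2
BbTtww×BbttWw grid (8·8=64): BBTtWw=4 BBTtww=4 BBttWw=4 BBttww=4 BbTtWw=8 BbTtww=8 BbttWw=8 Bbttww=8 bbTtWw=4 bbTtww=4 bbttWw=4 bbttww=4
B_ tt W_ hits 12/64; gcd=4; 12÷4/64÷4 = 3/16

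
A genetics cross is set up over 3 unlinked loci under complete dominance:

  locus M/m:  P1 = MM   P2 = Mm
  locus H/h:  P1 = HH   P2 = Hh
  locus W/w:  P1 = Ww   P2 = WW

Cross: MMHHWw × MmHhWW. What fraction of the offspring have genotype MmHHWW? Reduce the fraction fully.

P(MmHHWW) = 1/8

MMHHWw gametes: MHW×4, MHw×4
MmHhWW gametes: MHW×2, MhW×2, mHW×2, mhW×2
MMHHWw×MmHhWW grid (8·8=64): MMHHWW=8 MMHHWw=8 MMHhWW=8 MMHhWw=8 MmHHWW=8 MmHHWw=8 MmHhWW=8 MmHhWw=8
MmHHWW hits 8/64; gcd=8; 8÷8/64÷8 = 1/8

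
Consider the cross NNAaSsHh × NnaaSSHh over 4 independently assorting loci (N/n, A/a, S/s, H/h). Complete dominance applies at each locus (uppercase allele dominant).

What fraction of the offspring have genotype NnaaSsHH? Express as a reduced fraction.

P(NnaaSsHH) = 1/32

NNAaSsHh gametes: NASH×2, NASh×2, NAsH×2, NAsh×2, NaSH×2, NaSh×2, NasH×2, Nash×2
NnaaSSHh gametes: NaSH×4, NaSh×4, naSH×4, naSh×4
NNAaSsHh×NnaaSSHh grid (16·16=256): NNAaSSHH=8 NNAaSSHh=16 NNAaSShh=8 NNAaSsHH=8 NNAaSsHh=16 NNAaSshh=8 NNaaSSHH=8 NNaaSSHh=16 NNaaSShh=8 NNaaSsHH=8 NNaaSsHh=16 NNaaSshh=8 NnAaSSHH=8 NnAaSSHh=16 NnAaSShh=8 NnAaSsHH=8 NnAaSsHh=16 NnAaSshh=8 NnaaSSHH=8 NnaaSSHh=16 NnaaSShh=8 NnaaSsHH=8 NnaaSsHh=16 NnaaSshh=8
NnaaSsHH hits 8/256; gcd=8; 8÷8/256÷8 = 1/32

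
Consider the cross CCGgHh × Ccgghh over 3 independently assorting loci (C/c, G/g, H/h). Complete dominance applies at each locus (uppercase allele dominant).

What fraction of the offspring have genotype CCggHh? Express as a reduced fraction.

P(CCggHh) = 1/8

CCGgHh gametes: CGH×2, CGh×2, CgH×2, Cgh×2
Ccgghh gametes: Cgh×4, cgh×4
CCGgHh×Ccgghh grid (8·8=64): CCGgHh=8 CCGghh=8 CCggHh=8 CCgghh=8 CcGgHh=8 CcGghh=8 CcggHh=8 Ccgghh=8
CCggHh hits 8/64; gcd=8; 8÷8/64÷8 = 1/8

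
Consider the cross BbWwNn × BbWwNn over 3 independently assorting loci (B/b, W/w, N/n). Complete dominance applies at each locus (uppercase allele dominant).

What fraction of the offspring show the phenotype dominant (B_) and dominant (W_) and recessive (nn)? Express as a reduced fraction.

BbWwNn gametes: BWN×1, BWn×1, BwN×1, Bwn×1, bWN×1, bWn×1, bwN×1, bwn×1
BbWwNn gametes: BWN×1, BWn×1, BwN×1, Bwn×1, bWN×1, bWn×1, bwN×1, bwn×1
BbWwNn×BbWwNn grid (8·8=64): BBWWNN=1 BBWWNn=2 BBWWnn=1 BBWwNN=2 BBWwNn=4 BBWwnn=2 BBwwNN=1 BBwwNn=2 BBwwnn=1 BbWWNN=2 BbWWNn=4 BbWWnn=2 BbWwNN=4 BbWwNn=8 BbWwnn=4 BbwwNN=2 BbwwNn=4 Bbwwnn=2 bbWWNN=1 bbWWNn=2 bbWWnn=1 bbWwNN=2 bbWwNn=4 bbWwnn=2 bbwwNN=1 bbwwNn=2 bbwwnn=1
B_ W_ nn hits 9/64; gcd=1; 9÷1/64÷1 = 9/64

P(B_ W_ nn) = 9/64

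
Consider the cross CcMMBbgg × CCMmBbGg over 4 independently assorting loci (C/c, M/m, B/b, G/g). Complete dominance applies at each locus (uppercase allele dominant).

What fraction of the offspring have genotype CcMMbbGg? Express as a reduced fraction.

P(CcMMbbGg) = 1/32

CcMMBbgg gametes: CMBg×4, CMbg×4, cMBg×4, cMbg×4
CCMmBbGg gametes: CMBG×2, CMBg×2, CMbG×2, CMbg×2, CmBG×2, CmBg×2, CmbG×2, Cmbg×2
CcMMBbgg×CCMmBbGg grid (16·16=256): CCMMBBGg=8 CCMMBBgg=8 CCMMBbGg=16 CCMMBbgg=16 CCMMbbGg=8 CCMMbbgg=8 CCMmBBGg=8 CCMmBBgg=8 CCMmBbGg=16 CCMmBbgg=16 CCMmbbGg=8 CCMmbbgg=8 CcMMBBGg=8 CcMMBBgg=8 CcMMBbGg=16 CcMMBbgg=16 CcMMbbGg=8 CcMMbbgg=8 CcMmBBGg=8 CcMmBBgg=8 CcMmBbGg=16 CcMmBbgg=16 CcMmbbGg=8 CcMmbbgg=8
CcMMbbGg hits 8/256; gcd=8; 8÷8/256÷8 = 1/32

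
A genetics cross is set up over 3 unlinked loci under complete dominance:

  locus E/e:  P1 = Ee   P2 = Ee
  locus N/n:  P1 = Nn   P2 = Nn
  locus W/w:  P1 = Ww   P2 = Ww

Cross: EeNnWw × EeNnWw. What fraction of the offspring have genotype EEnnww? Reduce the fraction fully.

P(EEnnww) = 1/64

EeNnWw gametes: ENW×1, ENw×1, EnW×1, Enw×1, eNW×1, eNw×1, enW×1, enw×1
EeNnWw gametes: ENW×1, ENw×1, EnW×1, Enw×1, eNW×1, eNw×1, enW×1, enw×1
EeNnWw×EeNnWw grid (8·8=64): EENNWW=1 EENNWw=2 EENNww=1 EENnWW=2 EENnWw=4 EENnww=2 EEnnWW=1 EEnnWw=2 EEnnww=1 EeNNWW=2 EeNNWw=4 EeNNww=2 EeNnWW=4 EeNnWw=8 EeNnww=4 EennWW=2 EennWw=4 Eennww=2 eeNNWW=1 eeNNWw=2 eeNNww=1 eeNnWW=2 eeNnWw=4 eeNnww=2 eennWW=1 eennWw=2 eennww=1
EEnnww hits 1/64; gcd=1; 1÷1/64÷1 = 1/64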